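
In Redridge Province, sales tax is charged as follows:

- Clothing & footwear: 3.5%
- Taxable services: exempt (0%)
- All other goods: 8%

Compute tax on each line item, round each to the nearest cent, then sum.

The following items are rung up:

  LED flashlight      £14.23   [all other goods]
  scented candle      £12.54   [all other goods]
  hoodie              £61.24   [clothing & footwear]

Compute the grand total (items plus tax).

£92.29

LED flashlight £14.23: all other goods → 8% → £1.14
Scented candle £12.54: all other goods → 8% → £1.00
Hoodie £61.24: clothing & footwear → 3.5% → £2.14
Subtotal = £88.01; tax = £4.28; total due = £92.29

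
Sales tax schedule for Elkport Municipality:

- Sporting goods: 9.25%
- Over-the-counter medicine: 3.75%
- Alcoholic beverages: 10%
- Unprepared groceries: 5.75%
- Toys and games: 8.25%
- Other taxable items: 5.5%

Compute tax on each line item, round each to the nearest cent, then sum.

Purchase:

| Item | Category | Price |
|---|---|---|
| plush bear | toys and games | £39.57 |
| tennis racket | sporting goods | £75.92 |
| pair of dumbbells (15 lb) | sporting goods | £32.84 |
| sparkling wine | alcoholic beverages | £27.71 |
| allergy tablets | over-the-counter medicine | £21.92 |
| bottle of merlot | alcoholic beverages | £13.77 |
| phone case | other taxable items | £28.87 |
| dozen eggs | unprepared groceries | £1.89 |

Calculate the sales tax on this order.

Plush bear £39.57: toys and games → 8.25% → £3.26
Tennis racket £75.92: sporting goods → 9.25% → £7.02
Pair of dumbbells (15 lb) £32.84: sporting goods → 9.25% → £3.04
Sparkling wine £27.71: alcoholic beverages → 10% → £2.77
Allergy tablets £21.92: over-the-counter medicine → 3.75% → £0.82
Bottle of merlot £13.77: alcoholic beverages → 10% → £1.38
Phone case £28.87: other taxable items → 5.5% → £1.59
Dozen eggs £1.89: unprepared groceries → 5.75% → £0.11
Total tax = £3.26 + £7.02 + £3.04 + £2.77 + £0.82 + £1.38 + £1.59 + £0.11 = £19.99

£19.99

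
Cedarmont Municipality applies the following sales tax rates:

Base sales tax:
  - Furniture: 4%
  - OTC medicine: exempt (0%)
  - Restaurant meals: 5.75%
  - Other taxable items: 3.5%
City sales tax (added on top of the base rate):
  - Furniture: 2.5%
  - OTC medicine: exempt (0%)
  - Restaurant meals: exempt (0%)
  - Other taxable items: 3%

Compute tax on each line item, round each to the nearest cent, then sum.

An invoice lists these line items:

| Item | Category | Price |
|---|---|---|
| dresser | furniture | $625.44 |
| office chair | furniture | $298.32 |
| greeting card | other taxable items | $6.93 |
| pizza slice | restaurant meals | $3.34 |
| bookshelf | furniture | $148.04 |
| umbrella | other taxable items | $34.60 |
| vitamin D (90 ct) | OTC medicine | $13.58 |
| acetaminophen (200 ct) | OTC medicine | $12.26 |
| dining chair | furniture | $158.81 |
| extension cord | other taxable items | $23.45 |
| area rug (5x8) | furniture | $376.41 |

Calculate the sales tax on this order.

$108.86

Dresser $625.44: furniture → 4% + 2.5% city = 6.5% → $40.65
Office chair $298.32: furniture → 4% + 2.5% city = 6.5% → $19.39
Greeting card $6.93: other taxable items → 3.5% + 3% city = 6.5% → $0.45
Pizza slice $3.34: restaurant meals → 5.75% + 0% city = 5.75% → $0.19
Bookshelf $148.04: furniture → 4% + 2.5% city = 6.5% → $9.62
Umbrella $34.60: other taxable items → 3.5% + 3% city = 6.5% → $2.25
Vitamin D (90 ct) $13.58: OTC medicine → 0% + 0% city = 0% → $0.00
Acetaminophen (200 ct) $12.26: OTC medicine → 0% + 0% city = 0% → $0.00
Dining chair $158.81: furniture → 4% + 2.5% city = 6.5% → $10.32
Extension cord $23.45: other taxable items → 3.5% + 3% city = 6.5% → $1.52
Area rug (5x8) $376.41: furniture → 4% + 2.5% city = 6.5% → $24.47
Total tax = $40.65 + $19.39 + $0.45 + $0.19 + $9.62 + $2.25 + $10.32 + $1.52 + $24.47 = $108.86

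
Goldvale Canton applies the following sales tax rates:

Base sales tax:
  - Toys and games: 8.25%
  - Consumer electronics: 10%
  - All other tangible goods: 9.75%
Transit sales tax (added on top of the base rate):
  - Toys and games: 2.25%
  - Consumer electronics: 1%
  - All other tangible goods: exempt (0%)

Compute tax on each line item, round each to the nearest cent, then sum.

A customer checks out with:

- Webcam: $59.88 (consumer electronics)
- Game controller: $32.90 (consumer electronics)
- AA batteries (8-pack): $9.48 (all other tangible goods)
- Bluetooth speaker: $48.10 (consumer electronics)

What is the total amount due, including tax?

Webcam $59.88: consumer electronics → 10% + 1% transit = 11% → $6.59
Game controller $32.90: consumer electronics → 10% + 1% transit = 11% → $3.62
AA batteries (8-pack) $9.48: all other tangible goods → 9.75% + 0% transit = 9.75% → $0.92
Bluetooth speaker $48.10: consumer electronics → 10% + 1% transit = 11% → $5.29
Subtotal = $150.36; tax = $16.42; total due = $166.78

$166.78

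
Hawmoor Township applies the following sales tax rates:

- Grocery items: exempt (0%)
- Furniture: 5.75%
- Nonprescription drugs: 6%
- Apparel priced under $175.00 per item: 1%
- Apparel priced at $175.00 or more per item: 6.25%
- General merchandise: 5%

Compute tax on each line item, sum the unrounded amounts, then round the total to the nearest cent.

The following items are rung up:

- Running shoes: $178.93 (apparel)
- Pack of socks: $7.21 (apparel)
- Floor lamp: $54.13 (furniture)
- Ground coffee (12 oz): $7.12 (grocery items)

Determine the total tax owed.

Running shoes $178.93: apparel, $175.00 or more → 6.25% → $11.183125
Pack of socks $7.21: apparel, under $175.00 → 1% → $0.0721
Floor lamp $54.13: furniture → 5.75% → $3.112475
Ground coffee (12 oz) $7.12: grocery items → 0% → $0.00
Unrounded tax sum = $14.3677 → $14.37

$14.37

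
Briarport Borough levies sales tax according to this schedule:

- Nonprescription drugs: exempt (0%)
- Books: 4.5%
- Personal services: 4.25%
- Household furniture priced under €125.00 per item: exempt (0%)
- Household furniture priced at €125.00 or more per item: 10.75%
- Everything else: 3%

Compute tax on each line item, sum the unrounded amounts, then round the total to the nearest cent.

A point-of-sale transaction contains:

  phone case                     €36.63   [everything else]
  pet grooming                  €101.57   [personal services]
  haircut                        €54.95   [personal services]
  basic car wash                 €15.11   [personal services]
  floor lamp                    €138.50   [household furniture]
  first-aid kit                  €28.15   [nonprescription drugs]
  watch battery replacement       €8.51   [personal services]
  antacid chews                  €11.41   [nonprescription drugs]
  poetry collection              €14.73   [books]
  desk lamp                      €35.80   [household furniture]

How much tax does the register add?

Phone case €36.63: everything else → 3% → €1.0989
Pet grooming €101.57: personal services → 4.25% → €4.316725
Haircut €54.95: personal services → 4.25% → €2.335375
Basic car wash €15.11: personal services → 4.25% → €0.642175
Floor lamp €138.50: household furniture, €125.00 or more → 10.75% → €14.88875
First-aid kit €28.15: nonprescription drugs → 0% → €0.00
Watch battery replacement €8.51: personal services → 4.25% → €0.361675
Antacid chews €11.41: nonprescription drugs → 0% → €0.00
Poetry collection €14.73: books → 4.5% → €0.66285
Desk lamp €35.80: household furniture, under €125.00 → 0% → €0.00
Unrounded tax sum = €24.30645 → €24.31

€24.31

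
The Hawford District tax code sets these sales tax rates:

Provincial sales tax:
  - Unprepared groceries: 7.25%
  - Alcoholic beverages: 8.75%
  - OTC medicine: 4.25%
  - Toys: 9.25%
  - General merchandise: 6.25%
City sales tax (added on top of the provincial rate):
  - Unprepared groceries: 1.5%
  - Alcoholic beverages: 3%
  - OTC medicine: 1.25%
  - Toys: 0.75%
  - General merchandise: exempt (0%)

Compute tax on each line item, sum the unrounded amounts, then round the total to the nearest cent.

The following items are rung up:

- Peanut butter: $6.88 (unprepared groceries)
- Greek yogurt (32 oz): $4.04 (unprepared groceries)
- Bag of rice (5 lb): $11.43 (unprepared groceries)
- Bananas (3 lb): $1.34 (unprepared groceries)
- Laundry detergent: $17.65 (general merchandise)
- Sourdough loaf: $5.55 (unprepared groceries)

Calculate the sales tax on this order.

Peanut butter $6.88: unprepared groceries → 7.25% + 1.5% city = 8.75% → $0.602
Greek yogurt (32 oz) $4.04: unprepared groceries → 7.25% + 1.5% city = 8.75% → $0.3535
Bag of rice (5 lb) $11.43: unprepared groceries → 7.25% + 1.5% city = 8.75% → $1.000125
Bananas (3 lb) $1.34: unprepared groceries → 7.25% + 1.5% city = 8.75% → $0.11725
Laundry detergent $17.65: general merchandise → 6.25% + 0% city = 6.25% → $1.103125
Sourdough loaf $5.55: unprepared groceries → 7.25% + 1.5% city = 8.75% → $0.485625
Unrounded tax sum = $3.661625 → $3.66

$3.66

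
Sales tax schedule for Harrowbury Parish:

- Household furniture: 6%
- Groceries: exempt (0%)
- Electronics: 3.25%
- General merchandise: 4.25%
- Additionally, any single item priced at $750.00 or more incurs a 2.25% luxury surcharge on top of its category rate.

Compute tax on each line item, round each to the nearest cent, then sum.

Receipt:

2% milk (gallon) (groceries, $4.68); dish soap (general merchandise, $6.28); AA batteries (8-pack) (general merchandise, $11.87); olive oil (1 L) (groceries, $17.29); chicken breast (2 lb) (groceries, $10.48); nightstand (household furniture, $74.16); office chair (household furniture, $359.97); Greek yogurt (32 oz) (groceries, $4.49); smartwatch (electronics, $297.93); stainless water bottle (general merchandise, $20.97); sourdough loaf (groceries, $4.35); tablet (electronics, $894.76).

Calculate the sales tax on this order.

$86.60

2% milk (gallon) $4.68: groceries → 0% → $0.00
Dish soap $6.28: general merchandise → 4.25% → $0.27
AA batteries (8-pack) $11.87: general merchandise → 4.25% → $0.50
Olive oil (1 L) $17.29: groceries → 0% → $0.00
Chicken breast (2 lb) $10.48: groceries → 0% → $0.00
Nightstand $74.16: household furniture → 6% → $4.45
Office chair $359.97: household furniture → 6% → $21.60
Greek yogurt (32 oz) $4.49: groceries → 0% → $0.00
Smartwatch $297.93: electronics → 3.25% → $9.68
Stainless water bottle $20.97: general merchandise → 4.25% → $0.89
Sourdough loaf $4.35: groceries → 0% → $0.00
Tablet $894.76: electronics → 3.25% + 2.25% surcharge = 5.5% → $49.21
Total tax = $0.27 + $0.50 + $4.45 + $21.60 + $9.68 + $0.89 + $49.21 = $86.60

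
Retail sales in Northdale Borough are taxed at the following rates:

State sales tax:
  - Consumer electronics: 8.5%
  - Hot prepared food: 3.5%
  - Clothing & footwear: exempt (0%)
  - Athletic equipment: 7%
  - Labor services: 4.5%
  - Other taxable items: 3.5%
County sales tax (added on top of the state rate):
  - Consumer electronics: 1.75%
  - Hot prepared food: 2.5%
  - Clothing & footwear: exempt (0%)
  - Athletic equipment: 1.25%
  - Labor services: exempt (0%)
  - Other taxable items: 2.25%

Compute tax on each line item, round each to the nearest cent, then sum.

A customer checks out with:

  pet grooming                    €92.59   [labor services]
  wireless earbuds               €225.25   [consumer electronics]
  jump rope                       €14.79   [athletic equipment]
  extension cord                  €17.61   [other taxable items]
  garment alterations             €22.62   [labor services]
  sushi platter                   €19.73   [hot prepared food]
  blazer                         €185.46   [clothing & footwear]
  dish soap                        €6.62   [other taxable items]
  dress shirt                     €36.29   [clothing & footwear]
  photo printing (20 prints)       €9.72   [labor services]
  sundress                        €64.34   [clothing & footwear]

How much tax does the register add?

€32.51

Pet grooming €92.59: labor services → 4.5% + 0% county = 4.5% → €4.17
Wireless earbuds €225.25: consumer electronics → 8.5% + 1.75% county = 10.25% → €23.09
Jump rope €14.79: athletic equipment → 7% + 1.25% county = 8.25% → €1.22
Extension cord €17.61: other taxable items → 3.5% + 2.25% county = 5.75% → €1.01
Garment alterations €22.62: labor services → 4.5% + 0% county = 4.5% → €1.02
Sushi platter €19.73: hot prepared food → 3.5% + 2.5% county = 6% → €1.18
Blazer €185.46: clothing & footwear → 0% + 0% county = 0% → €0.00
Dish soap €6.62: other taxable items → 3.5% + 2.25% county = 5.75% → €0.38
Dress shirt €36.29: clothing & footwear → 0% + 0% county = 0% → €0.00
Photo printing (20 prints) €9.72: labor services → 4.5% + 0% county = 4.5% → €0.44
Sundress €64.34: clothing & footwear → 0% + 0% county = 0% → €0.00
Total tax = €4.17 + €23.09 + €1.22 + €1.01 + €1.02 + €1.18 + €0.38 + €0.44 = €32.51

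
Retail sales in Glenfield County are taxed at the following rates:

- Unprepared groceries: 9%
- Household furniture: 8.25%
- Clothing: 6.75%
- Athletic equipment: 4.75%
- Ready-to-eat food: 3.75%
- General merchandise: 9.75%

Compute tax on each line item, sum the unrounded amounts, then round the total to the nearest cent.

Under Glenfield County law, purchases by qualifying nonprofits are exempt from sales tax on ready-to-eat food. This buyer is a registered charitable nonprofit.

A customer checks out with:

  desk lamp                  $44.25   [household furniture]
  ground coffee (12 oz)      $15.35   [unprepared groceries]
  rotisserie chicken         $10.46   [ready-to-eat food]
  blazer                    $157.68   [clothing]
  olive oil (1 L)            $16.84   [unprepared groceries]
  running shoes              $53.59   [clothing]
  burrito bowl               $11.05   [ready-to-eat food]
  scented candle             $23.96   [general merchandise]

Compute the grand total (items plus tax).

Desk lamp $44.25: household furniture → 8.25% → $3.650625
Ground coffee (12 oz) $15.35: unprepared groceries → 9% → $1.3815
Rotisserie chicken $10.46: ready-to-eat food, buyer-exempt → 0% → $0.00
Blazer $157.68: clothing → 6.75% → $10.6434
Olive oil (1 L) $16.84: unprepared groceries → 9% → $1.5156
Running shoes $53.59: clothing → 6.75% → $3.617325
Burrito bowl $11.05: ready-to-eat food, buyer-exempt → 0% → $0.00
Scented candle $23.96: general merchandise → 9.75% → $2.3361
Subtotal = $333.18; unrounded tax = $23.14455 → $23.14; total due = $356.32

$356.32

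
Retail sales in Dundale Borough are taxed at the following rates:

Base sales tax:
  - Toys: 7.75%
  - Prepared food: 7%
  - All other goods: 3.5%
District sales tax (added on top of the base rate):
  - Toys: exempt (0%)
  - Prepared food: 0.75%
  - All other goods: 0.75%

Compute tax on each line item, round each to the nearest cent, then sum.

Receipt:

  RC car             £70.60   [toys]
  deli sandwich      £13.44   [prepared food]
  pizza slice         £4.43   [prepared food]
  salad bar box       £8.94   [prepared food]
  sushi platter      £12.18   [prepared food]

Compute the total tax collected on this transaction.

RC car £70.60: toys → 7.75% + 0% district = 7.75% → £5.47
Deli sandwich £13.44: prepared food → 7% + 0.75% district = 7.75% → £1.04
Pizza slice £4.43: prepared food → 7% + 0.75% district = 7.75% → £0.34
Salad bar box £8.94: prepared food → 7% + 0.75% district = 7.75% → £0.69
Sushi platter £12.18: prepared food → 7% + 0.75% district = 7.75% → £0.94
Total tax = £5.47 + £1.04 + £0.34 + £0.69 + £0.94 = £8.48

£8.48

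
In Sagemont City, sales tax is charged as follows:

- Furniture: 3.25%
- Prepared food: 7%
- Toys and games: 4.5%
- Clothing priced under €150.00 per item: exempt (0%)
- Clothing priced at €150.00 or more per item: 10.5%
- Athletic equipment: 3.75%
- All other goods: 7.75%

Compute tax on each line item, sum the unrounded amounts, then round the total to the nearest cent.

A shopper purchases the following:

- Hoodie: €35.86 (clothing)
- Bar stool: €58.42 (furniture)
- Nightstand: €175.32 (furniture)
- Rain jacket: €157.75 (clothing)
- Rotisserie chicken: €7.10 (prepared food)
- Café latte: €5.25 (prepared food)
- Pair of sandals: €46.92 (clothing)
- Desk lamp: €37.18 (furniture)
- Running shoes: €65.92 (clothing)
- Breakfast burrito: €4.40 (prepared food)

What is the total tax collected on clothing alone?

Hoodie €35.86: clothing, under €150.00 → 0% → €0.00
Rain jacket €157.75: clothing, €150.00 or more → 10.5% → €16.56375
Pair of sandals €46.92: clothing, under €150.00 → 0% → €0.00
Running shoes €65.92: clothing, under €150.00 → 0% → €0.00
Tax on clothing: unrounded sum = €16.56375 → €16.56

€16.56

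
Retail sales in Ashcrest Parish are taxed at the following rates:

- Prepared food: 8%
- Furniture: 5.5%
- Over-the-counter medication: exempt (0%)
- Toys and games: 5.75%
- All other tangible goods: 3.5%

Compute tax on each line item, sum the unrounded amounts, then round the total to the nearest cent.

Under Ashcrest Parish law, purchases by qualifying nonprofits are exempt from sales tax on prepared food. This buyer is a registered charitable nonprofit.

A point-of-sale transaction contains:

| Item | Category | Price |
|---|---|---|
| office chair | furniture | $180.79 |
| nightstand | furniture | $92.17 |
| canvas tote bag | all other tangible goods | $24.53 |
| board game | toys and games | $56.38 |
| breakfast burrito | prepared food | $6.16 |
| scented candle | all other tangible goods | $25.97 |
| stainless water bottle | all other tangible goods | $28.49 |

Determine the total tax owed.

Office chair $180.79: furniture → 5.5% → $9.94345
Nightstand $92.17: furniture → 5.5% → $5.06935
Canvas tote bag $24.53: all other tangible goods → 3.5% → $0.85855
Board game $56.38: toys and games → 5.75% → $3.24185
Breakfast burrito $6.16: prepared food, buyer-exempt → 0% → $0.00
Scented candle $25.97: all other tangible goods → 3.5% → $0.90895
Stainless water bottle $28.49: all other tangible goods → 3.5% → $0.99715
Unrounded tax sum = $21.0193 → $21.02

$21.02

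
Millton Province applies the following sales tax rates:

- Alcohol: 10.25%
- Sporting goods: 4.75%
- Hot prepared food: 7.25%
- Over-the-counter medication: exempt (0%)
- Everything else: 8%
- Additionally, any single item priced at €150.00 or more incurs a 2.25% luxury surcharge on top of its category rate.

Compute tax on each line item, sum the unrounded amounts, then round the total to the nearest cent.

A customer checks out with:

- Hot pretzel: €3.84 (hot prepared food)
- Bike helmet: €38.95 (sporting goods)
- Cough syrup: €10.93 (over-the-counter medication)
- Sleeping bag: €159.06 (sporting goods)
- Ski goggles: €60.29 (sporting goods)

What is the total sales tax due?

€16.13

Hot pretzel €3.84: hot prepared food → 7.25% → €0.2784
Bike helmet €38.95: sporting goods → 4.75% → €1.850125
Cough syrup €10.93: over-the-counter medication → 0% → €0.00
Sleeping bag €159.06: sporting goods → 4.75% + 2.25% surcharge = 7% → €11.1342
Ski goggles €60.29: sporting goods → 4.75% → €2.863775
Unrounded tax sum = €16.1265 → €16.13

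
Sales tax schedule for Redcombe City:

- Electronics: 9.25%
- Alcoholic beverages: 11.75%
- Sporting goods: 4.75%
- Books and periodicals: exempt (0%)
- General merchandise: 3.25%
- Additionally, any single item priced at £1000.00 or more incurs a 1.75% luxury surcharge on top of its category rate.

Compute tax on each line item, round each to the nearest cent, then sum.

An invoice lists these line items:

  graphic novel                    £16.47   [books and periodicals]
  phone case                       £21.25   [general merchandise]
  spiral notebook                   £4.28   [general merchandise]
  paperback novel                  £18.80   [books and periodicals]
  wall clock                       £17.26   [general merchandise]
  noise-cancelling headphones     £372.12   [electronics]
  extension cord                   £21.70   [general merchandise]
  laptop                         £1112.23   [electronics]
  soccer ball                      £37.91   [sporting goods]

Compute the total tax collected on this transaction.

£160.67

Graphic novel £16.47: books and periodicals → 0% → £0.00
Phone case £21.25: general merchandise → 3.25% → £0.69
Spiral notebook £4.28: general merchandise → 3.25% → £0.14
Paperback novel £18.80: books and periodicals → 0% → £0.00
Wall clock £17.26: general merchandise → 3.25% → £0.56
Noise-cancelling headphones £372.12: electronics → 9.25% → £34.42
Extension cord £21.70: general merchandise → 3.25% → £0.71
Laptop £1112.23: electronics → 9.25% + 1.75% surcharge = 11% → £122.35
Soccer ball £37.91: sporting goods → 4.75% → £1.80
Total tax = £0.69 + £0.14 + £0.56 + £34.42 + £0.71 + £122.35 + £1.80 = £160.67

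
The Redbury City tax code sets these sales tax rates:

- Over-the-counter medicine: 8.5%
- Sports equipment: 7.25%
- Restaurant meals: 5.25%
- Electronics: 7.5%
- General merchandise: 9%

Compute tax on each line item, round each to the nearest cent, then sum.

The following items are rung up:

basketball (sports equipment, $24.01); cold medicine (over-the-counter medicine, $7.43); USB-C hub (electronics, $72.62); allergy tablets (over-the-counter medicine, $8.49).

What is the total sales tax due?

Basketball $24.01: sports equipment → 7.25% → $1.74
Cold medicine $7.43: over-the-counter medicine → 8.5% → $0.63
USB-C hub $72.62: electronics → 7.5% → $5.45
Allergy tablets $8.49: over-the-counter medicine → 8.5% → $0.72
Total tax = $1.74 + $0.63 + $5.45 + $0.72 = $8.54

$8.54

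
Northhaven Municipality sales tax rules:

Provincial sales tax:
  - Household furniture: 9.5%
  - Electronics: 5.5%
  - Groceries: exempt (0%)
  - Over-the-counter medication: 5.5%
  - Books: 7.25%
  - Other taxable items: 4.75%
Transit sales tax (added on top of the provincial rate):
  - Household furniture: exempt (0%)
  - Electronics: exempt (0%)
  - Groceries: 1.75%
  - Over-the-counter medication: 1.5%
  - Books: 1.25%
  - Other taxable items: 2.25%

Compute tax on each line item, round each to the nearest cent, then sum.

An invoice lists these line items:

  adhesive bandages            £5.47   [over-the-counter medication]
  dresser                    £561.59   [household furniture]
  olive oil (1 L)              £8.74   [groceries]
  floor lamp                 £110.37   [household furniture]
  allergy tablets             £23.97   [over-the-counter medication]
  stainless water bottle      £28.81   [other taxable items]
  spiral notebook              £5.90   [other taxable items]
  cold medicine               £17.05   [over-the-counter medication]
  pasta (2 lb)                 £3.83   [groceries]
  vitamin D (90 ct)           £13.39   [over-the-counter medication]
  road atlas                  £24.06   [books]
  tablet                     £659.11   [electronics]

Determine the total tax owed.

Adhesive bandages £5.47: over-the-counter medication → 5.5% + 1.5% transit = 7% → £0.38
Dresser £561.59: household furniture → 9.5% + 0% transit = 9.5% → £53.35
Olive oil (1 L) £8.74: groceries → 0% + 1.75% transit = 1.75% → £0.15
Floor lamp £110.37: household furniture → 9.5% + 0% transit = 9.5% → £10.49
Allergy tablets £23.97: over-the-counter medication → 5.5% + 1.5% transit = 7% → £1.68
Stainless water bottle £28.81: other taxable items → 4.75% + 2.25% transit = 7% → £2.02
Spiral notebook £5.90: other taxable items → 4.75% + 2.25% transit = 7% → £0.41
Cold medicine £17.05: over-the-counter medication → 5.5% + 1.5% transit = 7% → £1.19
Pasta (2 lb) £3.83: groceries → 0% + 1.75% transit = 1.75% → £0.07
Vitamin D (90 ct) £13.39: over-the-counter medication → 5.5% + 1.5% transit = 7% → £0.94
Road atlas £24.06: books → 7.25% + 1.25% transit = 8.5% → £2.05
Tablet £659.11: electronics → 5.5% + 0% transit = 5.5% → £36.25
Total tax = £0.38 + £53.35 + £0.15 + £10.49 + £1.68 + £2.02 + £0.41 + £1.19 + £0.07 + £0.94 + £2.05 + £36.25 = £108.98

£108.98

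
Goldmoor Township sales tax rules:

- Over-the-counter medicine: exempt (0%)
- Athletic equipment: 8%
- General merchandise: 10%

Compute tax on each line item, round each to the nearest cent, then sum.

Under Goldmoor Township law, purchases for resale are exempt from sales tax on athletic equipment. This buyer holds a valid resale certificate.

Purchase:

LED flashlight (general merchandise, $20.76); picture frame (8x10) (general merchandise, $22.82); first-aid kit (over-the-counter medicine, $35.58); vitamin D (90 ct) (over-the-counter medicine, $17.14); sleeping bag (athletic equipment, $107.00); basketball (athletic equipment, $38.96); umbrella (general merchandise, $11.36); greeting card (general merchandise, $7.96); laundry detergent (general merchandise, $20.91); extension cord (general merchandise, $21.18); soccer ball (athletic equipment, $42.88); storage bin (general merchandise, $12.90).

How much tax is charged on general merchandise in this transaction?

$11.80

LED flashlight $20.76: general merchandise → 10% → $2.08
Picture frame (8x10) $22.82: general merchandise → 10% → $2.28
Umbrella $11.36: general merchandise → 10% → $1.14
Greeting card $7.96: general merchandise → 10% → $0.80
Laundry detergent $20.91: general merchandise → 10% → $2.09
Extension cord $21.18: general merchandise → 10% → $2.12
Storage bin $12.90: general merchandise → 10% → $1.29
Tax on general merchandise = $2.08 + $2.28 + $1.14 + $0.80 + $2.09 + $2.12 + $1.29 = $11.80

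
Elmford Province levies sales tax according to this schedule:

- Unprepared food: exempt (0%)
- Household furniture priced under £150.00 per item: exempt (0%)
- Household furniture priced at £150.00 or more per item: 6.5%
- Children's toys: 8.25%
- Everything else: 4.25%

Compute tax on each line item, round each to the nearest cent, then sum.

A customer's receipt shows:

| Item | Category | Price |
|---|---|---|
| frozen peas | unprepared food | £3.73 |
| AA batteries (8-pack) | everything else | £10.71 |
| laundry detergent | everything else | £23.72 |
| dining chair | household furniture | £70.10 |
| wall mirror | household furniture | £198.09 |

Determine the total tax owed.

Frozen peas £3.73: unprepared food → 0% → £0.00
AA batteries (8-pack) £10.71: everything else → 4.25% → £0.46
Laundry detergent £23.72: everything else → 4.25% → £1.01
Dining chair £70.10: household furniture, under £150.00 → 0% → £0.00
Wall mirror £198.09: household furniture, £150.00 or more → 6.5% → £12.88
Total tax = £0.46 + £1.01 + £12.88 = £14.35

£14.35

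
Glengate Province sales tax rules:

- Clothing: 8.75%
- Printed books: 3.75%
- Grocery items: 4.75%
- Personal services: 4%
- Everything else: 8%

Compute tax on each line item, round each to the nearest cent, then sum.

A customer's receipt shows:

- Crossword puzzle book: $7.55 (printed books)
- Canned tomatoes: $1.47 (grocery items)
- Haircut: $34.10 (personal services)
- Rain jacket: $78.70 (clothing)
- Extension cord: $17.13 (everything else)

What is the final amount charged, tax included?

$148.92

Crossword puzzle book $7.55: printed books → 3.75% → $0.28
Canned tomatoes $1.47: grocery items → 4.75% → $0.07
Haircut $34.10: personal services → 4% → $1.36
Rain jacket $78.70: clothing → 8.75% → $6.89
Extension cord $17.13: everything else → 8% → $1.37
Subtotal = $138.95; tax = $9.97; total due = $148.92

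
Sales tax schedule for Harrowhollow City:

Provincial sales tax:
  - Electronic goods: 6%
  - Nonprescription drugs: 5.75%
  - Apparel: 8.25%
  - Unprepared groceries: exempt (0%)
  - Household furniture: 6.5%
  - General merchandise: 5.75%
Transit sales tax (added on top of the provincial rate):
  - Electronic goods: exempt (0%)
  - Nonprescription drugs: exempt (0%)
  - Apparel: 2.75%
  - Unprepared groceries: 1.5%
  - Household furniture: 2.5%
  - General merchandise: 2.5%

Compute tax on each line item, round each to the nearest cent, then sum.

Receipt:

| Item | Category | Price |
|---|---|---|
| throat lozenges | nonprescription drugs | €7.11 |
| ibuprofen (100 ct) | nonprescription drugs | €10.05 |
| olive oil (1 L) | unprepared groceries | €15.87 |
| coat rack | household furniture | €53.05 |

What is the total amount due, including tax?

€92.08

Throat lozenges €7.11: nonprescription drugs → 5.75% + 0% transit = 5.75% → €0.41
Ibuprofen (100 ct) €10.05: nonprescription drugs → 5.75% + 0% transit = 5.75% → €0.58
Olive oil (1 L) €15.87: unprepared groceries → 0% + 1.5% transit = 1.5% → €0.24
Coat rack €53.05: household furniture → 6.5% + 2.5% transit = 9% → €4.77
Subtotal = €86.08; tax = €6.00; total due = €92.08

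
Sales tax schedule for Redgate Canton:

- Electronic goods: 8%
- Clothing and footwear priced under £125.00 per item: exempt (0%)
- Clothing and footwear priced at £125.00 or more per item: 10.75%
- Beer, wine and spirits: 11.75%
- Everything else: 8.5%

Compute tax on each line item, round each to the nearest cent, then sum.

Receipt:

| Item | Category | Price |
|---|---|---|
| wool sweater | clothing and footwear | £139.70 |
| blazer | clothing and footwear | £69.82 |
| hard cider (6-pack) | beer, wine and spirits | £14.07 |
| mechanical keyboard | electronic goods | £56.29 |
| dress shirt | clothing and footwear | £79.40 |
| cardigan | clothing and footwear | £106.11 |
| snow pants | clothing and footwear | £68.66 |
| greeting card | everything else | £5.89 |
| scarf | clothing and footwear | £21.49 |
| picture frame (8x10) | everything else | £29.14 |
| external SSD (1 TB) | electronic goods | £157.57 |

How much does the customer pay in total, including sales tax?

£784.90

Wool sweater £139.70: clothing and footwear, £125.00 or more → 10.75% → £15.02
Blazer £69.82: clothing and footwear, under £125.00 → 0% → £0.00
Hard cider (6-pack) £14.07: beer, wine and spirits → 11.75% → £1.65
Mechanical keyboard £56.29: electronic goods → 8% → £4.50
Dress shirt £79.40: clothing and footwear, under £125.00 → 0% → £0.00
Cardigan £106.11: clothing and footwear, under £125.00 → 0% → £0.00
Snow pants £68.66: clothing and footwear, under £125.00 → 0% → £0.00
Greeting card £5.89: everything else → 8.5% → £0.50
Scarf £21.49: clothing and footwear, under £125.00 → 0% → £0.00
Picture frame (8x10) £29.14: everything else → 8.5% → £2.48
External SSD (1 TB) £157.57: electronic goods → 8% → £12.61
Subtotal = £748.14; tax = £36.76; total due = £784.90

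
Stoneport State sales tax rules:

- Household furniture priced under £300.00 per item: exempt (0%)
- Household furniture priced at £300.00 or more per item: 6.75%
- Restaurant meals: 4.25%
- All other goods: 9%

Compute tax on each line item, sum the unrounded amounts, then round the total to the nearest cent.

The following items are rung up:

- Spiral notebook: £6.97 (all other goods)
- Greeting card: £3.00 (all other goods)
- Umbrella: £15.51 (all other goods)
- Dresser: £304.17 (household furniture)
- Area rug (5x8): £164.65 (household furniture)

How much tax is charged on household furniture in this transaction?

£20.53

Dresser £304.17: household furniture, £300.00 or more → 6.75% → £20.531475
Area rug (5x8) £164.65: household furniture, under £300.00 → 0% → £0.00
Tax on household furniture: unrounded sum = £20.531475 → £20.53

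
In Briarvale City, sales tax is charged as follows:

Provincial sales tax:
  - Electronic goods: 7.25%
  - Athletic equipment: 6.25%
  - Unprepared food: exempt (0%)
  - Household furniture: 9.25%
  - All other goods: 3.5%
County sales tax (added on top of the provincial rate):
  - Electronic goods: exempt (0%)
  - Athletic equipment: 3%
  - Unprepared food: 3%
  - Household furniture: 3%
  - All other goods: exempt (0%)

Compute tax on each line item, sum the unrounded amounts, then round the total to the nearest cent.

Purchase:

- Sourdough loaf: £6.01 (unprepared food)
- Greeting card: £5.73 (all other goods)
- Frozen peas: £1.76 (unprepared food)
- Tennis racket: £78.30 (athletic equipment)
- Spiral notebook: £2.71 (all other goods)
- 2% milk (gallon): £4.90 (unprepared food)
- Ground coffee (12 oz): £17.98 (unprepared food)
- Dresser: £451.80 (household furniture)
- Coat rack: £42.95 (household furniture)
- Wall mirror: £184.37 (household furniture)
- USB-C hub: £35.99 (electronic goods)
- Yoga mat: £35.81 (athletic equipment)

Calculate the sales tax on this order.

Sourdough loaf £6.01: unprepared food → 0% + 3% county = 3% → £0.1803
Greeting card £5.73: all other goods → 3.5% + 0% county = 3.5% → £0.20055
Frozen peas £1.76: unprepared food → 0% + 3% county = 3% → £0.0528
Tennis racket £78.30: athletic equipment → 6.25% + 3% county = 9.25% → £7.24275
Spiral notebook £2.71: all other goods → 3.5% + 0% county = 3.5% → £0.09485
2% milk (gallon) £4.90: unprepared food → 0% + 3% county = 3% → £0.147
Ground coffee (12 oz) £17.98: unprepared food → 0% + 3% county = 3% → £0.5394
Dresser £451.80: household furniture → 9.25% + 3% county = 12.25% → £55.3455
Coat rack £42.95: household furniture → 9.25% + 3% county = 12.25% → £5.261375
Wall mirror £184.37: household furniture → 9.25% + 3% county = 12.25% → £22.585325
USB-C hub £35.99: electronic goods → 7.25% + 0% county = 7.25% → £2.609275
Yoga mat £35.81: athletic equipment → 6.25% + 3% county = 9.25% → £3.312425
Unrounded tax sum = £97.57155 → £97.57

£97.57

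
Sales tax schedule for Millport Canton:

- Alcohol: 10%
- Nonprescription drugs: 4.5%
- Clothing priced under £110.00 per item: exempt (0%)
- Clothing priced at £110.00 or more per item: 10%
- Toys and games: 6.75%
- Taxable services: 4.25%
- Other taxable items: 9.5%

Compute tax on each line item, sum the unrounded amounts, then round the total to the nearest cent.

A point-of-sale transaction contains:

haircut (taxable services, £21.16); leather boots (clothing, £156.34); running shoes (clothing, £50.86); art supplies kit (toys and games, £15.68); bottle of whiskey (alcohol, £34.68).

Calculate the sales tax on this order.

£21.06

Haircut £21.16: taxable services → 4.25% → £0.8993
Leather boots £156.34: clothing, £110.00 or more → 10% → £15.634
Running shoes £50.86: clothing, under £110.00 → 0% → £0.00
Art supplies kit £15.68: toys and games → 6.75% → £1.0584
Bottle of whiskey £34.68: alcohol → 10% → £3.468
Unrounded tax sum = £21.0597 → £21.06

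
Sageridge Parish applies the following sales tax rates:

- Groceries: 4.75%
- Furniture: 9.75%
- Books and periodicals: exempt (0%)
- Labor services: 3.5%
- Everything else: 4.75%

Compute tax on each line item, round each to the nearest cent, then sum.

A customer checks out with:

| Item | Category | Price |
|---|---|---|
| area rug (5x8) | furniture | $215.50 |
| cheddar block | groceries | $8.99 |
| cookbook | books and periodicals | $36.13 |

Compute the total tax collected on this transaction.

$21.44

Area rug (5x8) $215.50: furniture → 9.75% → $21.01
Cheddar block $8.99: groceries → 4.75% → $0.43
Cookbook $36.13: books and periodicals → 0% → $0.00
Total tax = $21.01 + $0.43 = $21.44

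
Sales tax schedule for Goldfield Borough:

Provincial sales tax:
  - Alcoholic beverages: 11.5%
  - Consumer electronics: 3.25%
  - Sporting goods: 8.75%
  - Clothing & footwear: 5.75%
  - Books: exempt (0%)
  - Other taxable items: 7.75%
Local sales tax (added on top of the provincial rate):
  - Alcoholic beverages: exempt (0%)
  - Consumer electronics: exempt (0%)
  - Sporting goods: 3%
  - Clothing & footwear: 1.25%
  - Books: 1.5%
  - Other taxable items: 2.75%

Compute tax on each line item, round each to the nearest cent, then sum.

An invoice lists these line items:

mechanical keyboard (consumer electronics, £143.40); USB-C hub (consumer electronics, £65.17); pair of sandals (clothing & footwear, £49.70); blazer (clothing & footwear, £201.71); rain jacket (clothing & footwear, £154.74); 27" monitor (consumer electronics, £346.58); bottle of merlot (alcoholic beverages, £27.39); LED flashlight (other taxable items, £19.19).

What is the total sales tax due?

Mechanical keyboard £143.40: consumer electronics → 3.25% + 0% local = 3.25% → £4.66
USB-C hub £65.17: consumer electronics → 3.25% + 0% local = 3.25% → £2.12
Pair of sandals £49.70: clothing & footwear → 5.75% + 1.25% local = 7% → £3.48
Blazer £201.71: clothing & footwear → 5.75% + 1.25% local = 7% → £14.12
Rain jacket £154.74: clothing & footwear → 5.75% + 1.25% local = 7% → £10.83
27" monitor £346.58: consumer electronics → 3.25% + 0% local = 3.25% → £11.26
Bottle of merlot £27.39: alcoholic beverages → 11.5% + 0% local = 11.5% → £3.15
LED flashlight £19.19: other taxable items → 7.75% + 2.75% local = 10.5% → £2.01
Total tax = £4.66 + £2.12 + £3.48 + £14.12 + £10.83 + £11.26 + £3.15 + £2.01 = £51.63

£51.63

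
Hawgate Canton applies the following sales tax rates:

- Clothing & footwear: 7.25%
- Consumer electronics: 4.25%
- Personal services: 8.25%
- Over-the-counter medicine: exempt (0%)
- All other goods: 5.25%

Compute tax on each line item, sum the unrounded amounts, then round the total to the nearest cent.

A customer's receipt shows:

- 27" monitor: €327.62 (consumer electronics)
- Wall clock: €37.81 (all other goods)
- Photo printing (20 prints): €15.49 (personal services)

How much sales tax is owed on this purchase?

€17.19

27" monitor €327.62: consumer electronics → 4.25% → €13.92385
Wall clock €37.81: all other goods → 5.25% → €1.985025
Photo printing (20 prints) €15.49: personal services → 8.25% → €1.277925
Unrounded tax sum = €17.1868 → €17.19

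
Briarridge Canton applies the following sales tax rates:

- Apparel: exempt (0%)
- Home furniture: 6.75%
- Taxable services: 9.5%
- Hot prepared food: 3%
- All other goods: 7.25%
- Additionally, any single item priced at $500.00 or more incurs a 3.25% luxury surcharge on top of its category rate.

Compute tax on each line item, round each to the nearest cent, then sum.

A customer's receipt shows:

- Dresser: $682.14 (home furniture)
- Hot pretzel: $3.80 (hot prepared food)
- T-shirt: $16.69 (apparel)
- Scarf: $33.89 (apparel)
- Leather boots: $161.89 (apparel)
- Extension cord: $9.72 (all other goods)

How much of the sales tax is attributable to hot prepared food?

$0.11

Hot pretzel $3.80: hot prepared food → 3% → $0.11
Tax on hot prepared food = $0.11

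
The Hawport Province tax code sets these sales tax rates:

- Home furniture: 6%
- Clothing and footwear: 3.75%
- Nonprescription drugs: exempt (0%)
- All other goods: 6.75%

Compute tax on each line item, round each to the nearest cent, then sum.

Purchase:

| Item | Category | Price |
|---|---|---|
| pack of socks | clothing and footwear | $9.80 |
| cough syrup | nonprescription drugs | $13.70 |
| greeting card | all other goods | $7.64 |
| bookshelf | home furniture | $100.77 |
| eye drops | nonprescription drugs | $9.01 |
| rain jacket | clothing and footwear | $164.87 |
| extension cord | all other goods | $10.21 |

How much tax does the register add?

Pack of socks $9.80: clothing and footwear → 3.75% → $0.37
Cough syrup $13.70: nonprescription drugs → 0% → $0.00
Greeting card $7.64: all other goods → 6.75% → $0.52
Bookshelf $100.77: home furniture → 6% → $6.05
Eye drops $9.01: nonprescription drugs → 0% → $0.00
Rain jacket $164.87: clothing and footwear → 3.75% → $6.18
Extension cord $10.21: all other goods → 6.75% → $0.69
Total tax = $0.37 + $0.52 + $6.05 + $6.18 + $0.69 = $13.81

$13.81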